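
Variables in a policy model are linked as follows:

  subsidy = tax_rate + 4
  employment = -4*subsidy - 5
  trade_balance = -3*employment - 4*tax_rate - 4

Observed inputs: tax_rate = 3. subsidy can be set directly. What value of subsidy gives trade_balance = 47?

Intervening on subsidy fixes its value directly, overriding its dependence on tax_rate.
Substituting into the trade_balance equation gives trade_balance = 12*subsidy - 1.
Solve 12*subsidy - 1 = 47: subsidy = (47 + 1) / 12 = 4.

subsidy = 4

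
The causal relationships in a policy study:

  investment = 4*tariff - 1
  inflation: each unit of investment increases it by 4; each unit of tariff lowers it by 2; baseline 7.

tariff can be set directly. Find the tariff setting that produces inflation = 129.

Substituting into the inflation equation gives inflation = 14*tariff + 3.
Solve 14*tariff + 3 = 129: tariff = (129 - 3) / 14 = 9.

tariff = 9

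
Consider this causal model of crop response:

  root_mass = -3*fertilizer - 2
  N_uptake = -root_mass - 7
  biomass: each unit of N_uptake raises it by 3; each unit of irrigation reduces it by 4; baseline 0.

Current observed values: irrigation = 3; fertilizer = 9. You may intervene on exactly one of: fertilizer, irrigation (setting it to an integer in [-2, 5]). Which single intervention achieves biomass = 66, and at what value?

set irrigation = 0

Intervening on fertilizer: biomass = 9*fertilizer - 27. Reaching 66 requires fertilizer = 31/3, not an integer.
Intervening on irrigation: with other inputs at their observed values, biomass = -4*irrigation + 66. Solving for 66 gives irrigation = 0, within [-2, 5].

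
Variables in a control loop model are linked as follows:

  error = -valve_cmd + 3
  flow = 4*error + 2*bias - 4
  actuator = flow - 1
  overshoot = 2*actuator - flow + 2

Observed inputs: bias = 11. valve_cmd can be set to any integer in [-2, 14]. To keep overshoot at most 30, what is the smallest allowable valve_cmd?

valve_cmd = 0

Substituting into the flow equation gives flow = -4*valve_cmd + 30.
Substituting into the actuator equation gives actuator = -4*valve_cmd + 29.
So overshoot = -4*valve_cmd + 30.
Require -4*valve_cmd + 30 ≤ 30, so valve_cmd ≥ 0.
The smallest integer in [-2, 14] satisfying this is 0.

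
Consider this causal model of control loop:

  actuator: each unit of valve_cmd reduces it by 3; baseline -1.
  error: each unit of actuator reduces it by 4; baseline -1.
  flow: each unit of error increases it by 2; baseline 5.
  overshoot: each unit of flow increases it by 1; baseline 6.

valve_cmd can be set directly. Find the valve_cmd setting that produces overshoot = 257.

Substituting into the error equation gives error = 12*valve_cmd + 3.
Substituting into the flow equation gives flow = 24*valve_cmd + 11.
So overshoot = 24*valve_cmd + 17.
Solve 24*valve_cmd + 17 = 257: valve_cmd = (257 - 17) / 24 = 10.

valve_cmd = 10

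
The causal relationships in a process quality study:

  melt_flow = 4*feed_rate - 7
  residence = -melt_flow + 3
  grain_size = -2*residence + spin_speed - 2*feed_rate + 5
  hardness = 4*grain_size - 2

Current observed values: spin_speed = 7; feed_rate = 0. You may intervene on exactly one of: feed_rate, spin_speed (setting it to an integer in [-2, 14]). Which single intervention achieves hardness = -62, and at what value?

Intervening on feed_rate: hardness = 24*feed_rate - 34. Reaching -62 requires feed_rate = -7/6, not an integer.
Intervening on spin_speed: with other inputs at their observed values, hardness = 4*spin_speed - 62. Solving for -62 gives spin_speed = 0, within [-2, 14].

set spin_speed = 0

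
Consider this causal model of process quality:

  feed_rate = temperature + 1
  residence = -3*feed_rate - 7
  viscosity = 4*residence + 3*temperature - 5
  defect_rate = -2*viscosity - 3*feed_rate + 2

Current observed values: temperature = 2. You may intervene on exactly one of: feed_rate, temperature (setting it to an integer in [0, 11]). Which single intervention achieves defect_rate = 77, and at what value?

set feed_rate = 1

Intervening on feed_rate: with other inputs at their observed values, defect_rate = 21*feed_rate + 56. Solving for 77 gives feed_rate = 1, within [0, 11].
Intervening on temperature: defect_rate = 15*temperature + 89. Reaching 77 requires temperature = -4/5, not an integer.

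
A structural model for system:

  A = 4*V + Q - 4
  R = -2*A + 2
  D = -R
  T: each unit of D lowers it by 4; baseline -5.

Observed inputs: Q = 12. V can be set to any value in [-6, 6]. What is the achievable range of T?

-253 to 131

Substituting into the A equation gives A = 4*V + 8.
Substituting into the R equation gives R = -8*V - 14.
Substituting into the D equation gives D = 8*V + 14.
Substituting into the T equation gives T = -32*V - 61.
Linear in V, so extremes are at the endpoints: V = -6 gives T = 131; V = 6 gives T = -253.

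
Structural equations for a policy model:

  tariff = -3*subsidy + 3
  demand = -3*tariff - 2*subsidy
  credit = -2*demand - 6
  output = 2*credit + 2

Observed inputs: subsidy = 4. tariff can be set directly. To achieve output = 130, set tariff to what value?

tariff = 9

Intervening on tariff fixes its value directly, overriding its dependence on subsidy.
Substituting into the demand equation gives demand = -3*tariff - 8.
Substituting into the credit equation gives credit = 6*tariff + 10.
output becomes 12*tariff + 22.
Solve 12*tariff + 22 = 130: tariff = (130 - 22) / 12 = 9.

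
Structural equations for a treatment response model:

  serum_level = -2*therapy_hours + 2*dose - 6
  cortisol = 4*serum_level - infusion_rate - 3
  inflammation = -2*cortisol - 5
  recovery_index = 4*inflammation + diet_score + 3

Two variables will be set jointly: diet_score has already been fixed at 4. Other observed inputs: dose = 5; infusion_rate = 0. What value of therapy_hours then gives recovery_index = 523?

therapy_hours = 10

With diet_score held at 4:
Substituting into the serum_level equation gives serum_level = -2*therapy_hours + 4.
cortisol becomes -8*therapy_hours + 13.
This gives inflammation = 16*therapy_hours - 31.
recovery_index becomes 64*therapy_hours - 117.
Solve 64*therapy_hours - 117 = 523: therapy_hours = (523 + 117) / 64 = 10.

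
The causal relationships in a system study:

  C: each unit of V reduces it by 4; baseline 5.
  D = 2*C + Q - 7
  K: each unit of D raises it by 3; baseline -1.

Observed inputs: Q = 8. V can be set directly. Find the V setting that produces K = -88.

Substituting into the D equation gives D = -8*V + 11.
This gives K = -24*V + 32.
Solve -24*V + 32 = -88: V = (-88 - 32) / -24 = 5.

V = 5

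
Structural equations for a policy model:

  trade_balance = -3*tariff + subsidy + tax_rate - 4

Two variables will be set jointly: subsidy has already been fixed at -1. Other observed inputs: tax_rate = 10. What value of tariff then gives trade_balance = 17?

With subsidy held at -1:
Substituting into the trade_balance equation gives trade_balance = -3*tariff + 5.
Solve -3*tariff + 5 = 17: tariff = (17 - 5) / -3 = -4.

tariff = -4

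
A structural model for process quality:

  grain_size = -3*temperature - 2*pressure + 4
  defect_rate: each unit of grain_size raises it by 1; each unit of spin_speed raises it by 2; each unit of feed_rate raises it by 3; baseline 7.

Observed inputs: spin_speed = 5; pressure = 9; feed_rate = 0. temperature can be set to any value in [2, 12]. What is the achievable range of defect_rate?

-33 to -3

Substituting into the grain_size equation gives grain_size = -3*temperature - 14.
Substituting into the defect_rate equation gives defect_rate = -3*temperature + 3.
Linear in temperature, so extremes are at the endpoints: temperature = 2 gives defect_rate = -3; temperature = 12 gives defect_rate = -33.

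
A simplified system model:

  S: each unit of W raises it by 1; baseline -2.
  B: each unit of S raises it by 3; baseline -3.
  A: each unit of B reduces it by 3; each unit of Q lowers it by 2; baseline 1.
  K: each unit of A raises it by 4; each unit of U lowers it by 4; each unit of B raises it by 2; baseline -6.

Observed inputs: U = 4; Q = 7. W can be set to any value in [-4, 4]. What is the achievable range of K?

Substituting into the B equation gives B = 3*W - 9.
A becomes -9*W + 14.
Substituting into the K equation gives K = -30*W + 16.
Linear in W, so extremes are at the endpoints: W = -4 gives K = 136; W = 4 gives K = -104.

-104 to 136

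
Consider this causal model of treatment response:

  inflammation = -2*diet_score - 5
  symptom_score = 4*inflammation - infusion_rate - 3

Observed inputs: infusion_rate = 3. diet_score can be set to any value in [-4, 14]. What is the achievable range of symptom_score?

-138 to 6

Substituting into the symptom_score equation gives symptom_score = -8*diet_score - 26.
Linear in diet_score, so extremes are at the endpoints: diet_score = -4 gives symptom_score = 6; diet_score = 14 gives symptom_score = -138.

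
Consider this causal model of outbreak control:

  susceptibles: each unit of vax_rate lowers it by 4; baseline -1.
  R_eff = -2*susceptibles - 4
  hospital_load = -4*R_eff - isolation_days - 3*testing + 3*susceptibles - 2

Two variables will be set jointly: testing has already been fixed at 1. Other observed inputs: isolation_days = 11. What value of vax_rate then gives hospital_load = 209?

vax_rate = -5

With testing held at 1:
Substituting into the R_eff equation gives R_eff = 8*vax_rate - 2.
So hospital_load = -44*vax_rate - 11.
Solve -44*vax_rate - 11 = 209: vax_rate = (209 + 11) / -44 = -5.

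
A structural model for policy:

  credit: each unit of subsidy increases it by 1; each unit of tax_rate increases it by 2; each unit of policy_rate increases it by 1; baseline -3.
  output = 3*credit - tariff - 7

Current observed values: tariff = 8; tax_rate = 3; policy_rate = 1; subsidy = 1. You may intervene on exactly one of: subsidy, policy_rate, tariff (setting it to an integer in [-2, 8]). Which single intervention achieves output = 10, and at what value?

set tariff = -2

Intervening on subsidy: output = 3*subsidy - 3. Reaching 10 requires subsidy = 13/3, not an integer.
Intervening on policy_rate: output = 3*policy_rate - 3. Reaching 10 requires policy_rate = 13/3, not an integer.
Intervening on tariff: with other inputs at their observed values, output = -tariff + 8. Solving for 10 gives tariff = -2, within [-2, 8].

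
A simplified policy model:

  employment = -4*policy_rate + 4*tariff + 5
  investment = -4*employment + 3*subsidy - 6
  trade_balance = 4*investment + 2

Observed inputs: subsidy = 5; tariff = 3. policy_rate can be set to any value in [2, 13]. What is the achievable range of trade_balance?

-106 to 598

Substituting into the employment equation gives employment = -4*policy_rate + 17.
investment becomes 16*policy_rate - 59.
Substituting into the trade_balance equation gives trade_balance = 64*policy_rate - 234.
Linear in policy_rate, so extremes are at the endpoints: policy_rate = 2 gives trade_balance = -106; policy_rate = 13 gives trade_balance = 598.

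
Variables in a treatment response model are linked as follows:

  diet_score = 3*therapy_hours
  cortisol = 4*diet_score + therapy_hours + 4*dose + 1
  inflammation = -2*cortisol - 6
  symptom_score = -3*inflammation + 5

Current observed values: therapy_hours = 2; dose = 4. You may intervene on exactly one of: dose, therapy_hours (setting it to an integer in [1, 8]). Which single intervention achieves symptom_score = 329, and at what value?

set dose = 6

Intervening on dose: with other inputs at their observed values, symptom_score = 24*dose + 185. Solving for 329 gives dose = 6, within [1, 8].
Intervening on therapy_hours: symptom_score = 78*therapy_hours + 125. Reaching 329 requires therapy_hours = 34/13, not an integer.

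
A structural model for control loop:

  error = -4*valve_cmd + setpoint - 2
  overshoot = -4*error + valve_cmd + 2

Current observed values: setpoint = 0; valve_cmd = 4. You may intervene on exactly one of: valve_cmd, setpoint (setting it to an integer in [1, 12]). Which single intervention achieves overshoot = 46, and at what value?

Intervening on valve_cmd: overshoot = 17*valve_cmd + 10. Reaching 46 requires valve_cmd = 36/17, not an integer.
Intervening on setpoint: with other inputs at their observed values, overshoot = -4*setpoint + 78. Solving for 46 gives setpoint = 8, within [1, 12].

set setpoint = 8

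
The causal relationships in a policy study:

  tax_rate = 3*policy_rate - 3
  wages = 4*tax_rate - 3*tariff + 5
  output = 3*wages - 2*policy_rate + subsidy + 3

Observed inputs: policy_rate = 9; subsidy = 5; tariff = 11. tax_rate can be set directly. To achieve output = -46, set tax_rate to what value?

tax_rate = 4

Intervening on tax_rate fixes its value directly, overriding its dependence on policy_rate.
Substituting into the wages equation gives wages = 4*tax_rate - 28.
Substituting into the output equation gives output = 12*tax_rate - 94.
Solve 12*tax_rate - 94 = -46: tax_rate = (-46 + 94) / 12 = 4.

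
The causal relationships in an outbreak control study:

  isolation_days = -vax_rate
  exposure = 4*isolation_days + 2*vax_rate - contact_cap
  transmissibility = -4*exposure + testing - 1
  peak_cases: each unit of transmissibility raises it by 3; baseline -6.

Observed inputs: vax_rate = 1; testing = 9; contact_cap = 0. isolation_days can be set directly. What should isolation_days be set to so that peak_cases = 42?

Intervening on isolation_days fixes its value directly, overriding its dependence on vax_rate.
Substituting into the exposure equation gives exposure = 4*isolation_days + 2.
Substituting into the transmissibility equation gives transmissibility = -16*isolation_days.
peak_cases becomes -48*isolation_days - 6.
Solve -48*isolation_days - 6 = 42: isolation_days = (42 + 6) / -48 = -1.

isolation_days = -1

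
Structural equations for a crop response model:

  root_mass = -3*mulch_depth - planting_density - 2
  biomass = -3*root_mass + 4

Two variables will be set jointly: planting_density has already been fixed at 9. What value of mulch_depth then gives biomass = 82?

mulch_depth = 5

With planting_density held at 9:
Substituting into the root_mass equation gives root_mass = -3*mulch_depth - 11.
Substituting into the biomass equation gives biomass = 9*mulch_depth + 37.
Solve 9*mulch_depth + 37 = 82: mulch_depth = (82 - 37) / 9 = 5.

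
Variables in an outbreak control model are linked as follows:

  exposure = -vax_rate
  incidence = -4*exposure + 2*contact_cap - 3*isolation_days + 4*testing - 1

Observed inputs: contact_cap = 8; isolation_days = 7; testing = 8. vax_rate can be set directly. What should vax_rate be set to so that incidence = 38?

Substituting into the incidence equation gives incidence = 4*vax_rate + 26.
Solve 4*vax_rate + 26 = 38: vax_rate = (38 - 26) / 4 = 3.

vax_rate = 3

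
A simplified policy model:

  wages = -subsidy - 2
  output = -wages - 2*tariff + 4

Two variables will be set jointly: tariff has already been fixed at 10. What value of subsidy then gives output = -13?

subsidy = 1

With tariff held at 10:
Substituting into the output equation gives output = subsidy - 14.
Solve subsidy - 14 = -13: subsidy = (-13 + 14) / 1 = 1.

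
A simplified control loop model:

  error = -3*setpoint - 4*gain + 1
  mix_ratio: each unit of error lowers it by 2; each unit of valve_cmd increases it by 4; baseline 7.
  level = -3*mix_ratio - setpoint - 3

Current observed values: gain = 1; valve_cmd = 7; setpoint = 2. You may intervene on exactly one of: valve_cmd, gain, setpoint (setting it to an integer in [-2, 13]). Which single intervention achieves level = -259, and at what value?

set setpoint = 7

Intervening on valve_cmd: level = -12*valve_cmd - 80. Reaching -259 requires valve_cmd = 179/12, not an integer.
Intervening on gain: level = -24*gain - 140. Reaching -259 requires gain = 119/24, not an integer.
Intervening on setpoint: with other inputs at their observed values, level = -19*setpoint - 126. Solving for -259 gives setpoint = 7, within [-2, 13].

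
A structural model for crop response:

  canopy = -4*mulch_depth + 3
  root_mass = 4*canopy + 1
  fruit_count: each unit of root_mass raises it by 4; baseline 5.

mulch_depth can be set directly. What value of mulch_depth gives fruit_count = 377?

Substituting into the root_mass equation gives root_mass = -16*mulch_depth + 13.
Substituting into the fruit_count equation gives fruit_count = -64*mulch_depth + 57.
Solve -64*mulch_depth + 57 = 377: mulch_depth = (377 - 57) / -64 = -5.

mulch_depth = -5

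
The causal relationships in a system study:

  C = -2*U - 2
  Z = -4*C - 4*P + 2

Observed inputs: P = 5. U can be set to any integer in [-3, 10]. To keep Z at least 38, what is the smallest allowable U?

Substituting into the Z equation gives Z = 8*U - 10.
Require 8*U - 10 ≥ 38, so U ≥ 6.
The smallest integer in [-3, 10] satisfying this is 6.

U = 6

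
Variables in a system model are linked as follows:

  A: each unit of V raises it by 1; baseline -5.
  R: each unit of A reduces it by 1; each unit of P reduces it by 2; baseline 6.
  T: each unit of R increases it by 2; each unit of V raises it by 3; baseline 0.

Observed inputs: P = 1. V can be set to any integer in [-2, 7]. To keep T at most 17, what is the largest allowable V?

V = -1

Substituting into the R equation gives R = -V + 9.
Substituting into the T equation gives T = V + 18.
Require V + 18 ≤ 17, so V ≤ -1.
The largest integer in [-2, 7] satisfying this is -1.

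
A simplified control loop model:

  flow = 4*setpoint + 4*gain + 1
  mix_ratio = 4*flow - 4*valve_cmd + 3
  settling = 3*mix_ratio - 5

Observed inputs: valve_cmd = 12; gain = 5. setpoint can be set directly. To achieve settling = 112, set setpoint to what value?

setpoint = 0

Substituting into the flow equation gives flow = 4*setpoint + 21.
So mix_ratio = 16*setpoint + 39.
Substituting into the settling equation gives settling = 48*setpoint + 112.
Solve 48*setpoint + 112 = 112: setpoint = (112 - 112) / 48 = 0.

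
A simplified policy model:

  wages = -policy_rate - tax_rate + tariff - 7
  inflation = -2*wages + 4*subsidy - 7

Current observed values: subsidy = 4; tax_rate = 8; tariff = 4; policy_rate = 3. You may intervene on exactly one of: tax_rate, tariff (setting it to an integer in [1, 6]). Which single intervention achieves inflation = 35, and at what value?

Intervening on tax_rate: inflation = 2*tax_rate + 21. Reaching 35 requires tax_rate = 7, outside [1, 6].
Intervening on tariff: with other inputs at their observed values, inflation = -2*tariff + 45. Solving for 35 gives tariff = 5, within [1, 6].

set tariff = 5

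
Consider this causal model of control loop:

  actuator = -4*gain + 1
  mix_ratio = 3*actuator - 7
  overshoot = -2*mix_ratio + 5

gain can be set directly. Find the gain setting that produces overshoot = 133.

gain = 5

Substituting into the mix_ratio equation gives mix_ratio = -12*gain - 4.
overshoot becomes 24*gain + 13.
Solve 24*gain + 13 = 133: gain = (133 - 13) / 24 = 5.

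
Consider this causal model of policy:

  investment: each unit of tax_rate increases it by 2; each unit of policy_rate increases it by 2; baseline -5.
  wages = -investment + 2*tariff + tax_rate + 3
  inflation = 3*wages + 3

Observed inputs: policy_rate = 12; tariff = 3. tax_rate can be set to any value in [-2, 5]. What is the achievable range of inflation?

-42 to -21

Substituting into the investment equation gives investment = 2*tax_rate + 19.
Substituting into the wages equation gives wages = -tax_rate - 10.
Substituting into the inflation equation gives inflation = -3*tax_rate - 27.
Linear in tax_rate, so extremes are at the endpoints: tax_rate = -2 gives inflation = -21; tax_rate = 5 gives inflation = -42.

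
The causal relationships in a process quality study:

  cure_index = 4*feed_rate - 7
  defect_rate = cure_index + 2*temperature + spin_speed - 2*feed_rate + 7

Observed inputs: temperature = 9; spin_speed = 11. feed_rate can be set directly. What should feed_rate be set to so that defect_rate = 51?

Substituting into the defect_rate equation gives defect_rate = 2*feed_rate + 29.
Solve 2*feed_rate + 29 = 51: feed_rate = (51 - 29) / 2 = 11.

feed_rate = 11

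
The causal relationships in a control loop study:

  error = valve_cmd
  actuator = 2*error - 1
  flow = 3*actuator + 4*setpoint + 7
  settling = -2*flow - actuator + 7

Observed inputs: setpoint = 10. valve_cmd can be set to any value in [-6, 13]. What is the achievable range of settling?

Substituting into the actuator equation gives actuator = 2*valve_cmd - 1.
Substituting into the flow equation gives flow = 6*valve_cmd + 44.
Substituting into the settling equation gives settling = -14*valve_cmd - 80.
Linear in valve_cmd, so extremes are at the endpoints: valve_cmd = -6 gives settling = 4; valve_cmd = 13 gives settling = -262.

-262 to 4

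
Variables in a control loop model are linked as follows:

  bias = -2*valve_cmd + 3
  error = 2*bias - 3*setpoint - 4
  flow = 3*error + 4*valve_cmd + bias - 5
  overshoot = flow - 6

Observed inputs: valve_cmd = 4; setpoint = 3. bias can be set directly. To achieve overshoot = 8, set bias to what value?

bias = 6

Intervening on bias fixes its value directly, overriding its dependence on valve_cmd.
Substituting into the error equation gives error = 2*bias - 13.
flow becomes 7*bias - 28.
Substituting into the overshoot equation gives overshoot = 7*bias - 34.
Solve 7*bias - 34 = 8: bias = (8 + 34) / 7 = 6.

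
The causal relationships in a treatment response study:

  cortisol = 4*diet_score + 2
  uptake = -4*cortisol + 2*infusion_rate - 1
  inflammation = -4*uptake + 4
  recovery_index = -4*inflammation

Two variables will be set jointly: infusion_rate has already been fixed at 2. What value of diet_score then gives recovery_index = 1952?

diet_score = -8

With infusion_rate held at 2:
Substituting into the uptake equation gives uptake = -16*diet_score - 5.
So inflammation = 64*diet_score + 24.
Substituting into the recovery_index equation gives recovery_index = -256*diet_score - 96.
Solve -256*diet_score - 96 = 1952: diet_score = (1952 + 96) / -256 = -8.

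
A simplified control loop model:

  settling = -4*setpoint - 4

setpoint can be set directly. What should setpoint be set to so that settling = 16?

Solve -4*setpoint - 4 = 16: setpoint = (16 + 4) / -4 = -5.

setpoint = -5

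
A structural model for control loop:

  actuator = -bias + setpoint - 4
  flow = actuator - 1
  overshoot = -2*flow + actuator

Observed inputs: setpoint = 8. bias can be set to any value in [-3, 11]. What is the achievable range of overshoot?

-5 to 9

Substituting into the actuator equation gives actuator = -bias + 4.
Substituting into the flow equation gives flow = -bias + 3.
This gives overshoot = bias - 2.
Linear in bias, so extremes are at the endpoints: bias = -3 gives overshoot = -5; bias = 11 gives overshoot = 9.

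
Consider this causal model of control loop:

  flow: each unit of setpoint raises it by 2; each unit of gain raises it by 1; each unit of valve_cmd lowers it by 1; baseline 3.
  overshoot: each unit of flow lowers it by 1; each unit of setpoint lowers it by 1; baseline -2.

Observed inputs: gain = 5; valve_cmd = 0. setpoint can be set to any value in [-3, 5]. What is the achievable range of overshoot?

Substituting into the flow equation gives flow = 2*setpoint + 8.
overshoot becomes -3*setpoint - 10.
Linear in setpoint, so extremes are at the endpoints: setpoint = -3 gives overshoot = -1; setpoint = 5 gives overshoot = -25.

-25 to -1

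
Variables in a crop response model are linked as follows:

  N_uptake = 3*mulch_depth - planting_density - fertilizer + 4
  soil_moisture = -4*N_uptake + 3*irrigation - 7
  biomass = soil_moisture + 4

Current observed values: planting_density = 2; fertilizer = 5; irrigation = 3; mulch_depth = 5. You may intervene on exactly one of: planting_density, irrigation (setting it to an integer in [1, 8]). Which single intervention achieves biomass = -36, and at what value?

set irrigation = 5

Intervening on planting_density: biomass = 4*planting_density - 50. Reaching -36 requires planting_density = 7/2, not an integer.
Intervening on irrigation: with other inputs at their observed values, biomass = 3*irrigation - 51. Solving for -36 gives irrigation = 5, within [1, 8].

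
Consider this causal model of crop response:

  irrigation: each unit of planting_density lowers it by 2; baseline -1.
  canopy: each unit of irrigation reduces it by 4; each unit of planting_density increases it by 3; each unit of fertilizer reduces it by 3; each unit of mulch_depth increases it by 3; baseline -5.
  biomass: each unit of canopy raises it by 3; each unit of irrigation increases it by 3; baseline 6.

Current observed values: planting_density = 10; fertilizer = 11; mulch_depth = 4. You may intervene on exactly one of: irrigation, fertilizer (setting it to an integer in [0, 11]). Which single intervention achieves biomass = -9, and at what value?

Intervening on irrigation: with other inputs at their observed values, biomass = -9*irrigation + 18. Solving for -9 gives irrigation = 3, within [0, 11].
Intervening on fertilizer: biomass = -9*fertilizer + 306. Reaching -9 requires fertilizer = 35, outside [0, 11].

set irrigation = 3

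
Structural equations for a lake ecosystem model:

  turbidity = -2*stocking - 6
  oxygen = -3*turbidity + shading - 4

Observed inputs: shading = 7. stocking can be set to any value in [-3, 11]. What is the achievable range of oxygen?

Substituting into the oxygen equation gives oxygen = 6*stocking + 21.
Linear in stocking, so extremes are at the endpoints: stocking = -3 gives oxygen = 3; stocking = 11 gives oxygen = 87.

3 to 87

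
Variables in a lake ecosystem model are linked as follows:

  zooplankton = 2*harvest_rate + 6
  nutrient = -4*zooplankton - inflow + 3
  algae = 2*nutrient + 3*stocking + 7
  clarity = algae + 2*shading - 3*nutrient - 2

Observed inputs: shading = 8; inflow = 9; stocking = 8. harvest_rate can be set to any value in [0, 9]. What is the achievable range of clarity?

75 to 147

Substituting into the nutrient equation gives nutrient = -8*harvest_rate - 30.
This gives algae = -16*harvest_rate - 29.
clarity becomes 8*harvest_rate + 75.
Linear in harvest_rate, so extremes are at the endpoints: harvest_rate = 0 gives clarity = 75; harvest_rate = 9 gives clarity = 147.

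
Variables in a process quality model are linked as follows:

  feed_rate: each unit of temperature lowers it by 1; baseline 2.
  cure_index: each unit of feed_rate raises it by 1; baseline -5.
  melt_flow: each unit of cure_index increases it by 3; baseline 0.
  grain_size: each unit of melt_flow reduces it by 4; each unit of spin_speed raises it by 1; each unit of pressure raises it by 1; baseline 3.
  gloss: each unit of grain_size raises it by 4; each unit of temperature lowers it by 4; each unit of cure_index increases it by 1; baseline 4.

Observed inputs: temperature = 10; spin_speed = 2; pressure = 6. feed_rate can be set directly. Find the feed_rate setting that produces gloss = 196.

Intervening on feed_rate fixes its value directly, overriding its dependence on temperature.
Substituting into the melt_flow equation gives melt_flow = 3*feed_rate - 15.
grain_size becomes -12*feed_rate + 71.
So gloss = -47*feed_rate + 243.
Solve -47*feed_rate + 243 = 196: feed_rate = (196 - 243) / -47 = 1.

feed_rate = 1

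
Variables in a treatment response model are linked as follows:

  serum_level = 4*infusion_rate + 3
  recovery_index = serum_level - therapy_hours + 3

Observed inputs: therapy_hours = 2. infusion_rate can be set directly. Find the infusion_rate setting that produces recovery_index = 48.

Substituting into the recovery_index equation gives recovery_index = 4*infusion_rate + 4.
Solve 4*infusion_rate + 4 = 48: infusion_rate = (48 - 4) / 4 = 11.

infusion_rate = 11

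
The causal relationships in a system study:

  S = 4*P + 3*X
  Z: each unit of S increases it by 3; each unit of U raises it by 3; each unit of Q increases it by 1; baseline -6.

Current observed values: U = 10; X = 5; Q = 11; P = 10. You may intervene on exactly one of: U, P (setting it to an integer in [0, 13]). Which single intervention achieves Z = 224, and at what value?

set P = 12

Intervening on U: Z = 3*U + 170. Reaching 224 requires U = 18, outside [0, 13].
Intervening on P: with other inputs at their observed values, Z = 12*P + 80. Solving for 224 gives P = 12, within [0, 13].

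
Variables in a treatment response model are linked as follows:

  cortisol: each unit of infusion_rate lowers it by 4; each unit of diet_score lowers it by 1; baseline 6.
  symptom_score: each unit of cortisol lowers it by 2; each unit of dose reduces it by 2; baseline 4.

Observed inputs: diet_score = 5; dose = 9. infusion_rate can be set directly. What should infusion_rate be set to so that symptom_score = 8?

Substituting into the cortisol equation gives cortisol = -4*infusion_rate + 1.
This gives symptom_score = 8*infusion_rate - 16.
Solve 8*infusion_rate - 16 = 8: infusion_rate = (8 + 16) / 8 = 3.

infusion_rate = 3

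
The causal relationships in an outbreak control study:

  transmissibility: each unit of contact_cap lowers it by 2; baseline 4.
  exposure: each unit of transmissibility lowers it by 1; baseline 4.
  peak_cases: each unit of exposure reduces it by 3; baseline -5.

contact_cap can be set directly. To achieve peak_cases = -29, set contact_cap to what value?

Substituting into the exposure equation gives exposure = 2*contact_cap.
This gives peak_cases = -6*contact_cap - 5.
Solve -6*contact_cap - 5 = -29: contact_cap = (-29 + 5) / -6 = 4.

contact_cap = 4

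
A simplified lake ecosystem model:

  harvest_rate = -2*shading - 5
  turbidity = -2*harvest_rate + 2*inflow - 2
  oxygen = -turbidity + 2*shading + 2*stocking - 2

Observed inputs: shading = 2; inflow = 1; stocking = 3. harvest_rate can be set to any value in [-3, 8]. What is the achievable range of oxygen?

Intervening on harvest_rate fixes its value directly, overriding its dependence on shading.
Substituting into the turbidity equation gives turbidity = -2*harvest_rate.
So oxygen = 2*harvest_rate + 8.
Linear in harvest_rate, so extremes are at the endpoints: harvest_rate = -3 gives oxygen = 2; harvest_rate = 8 gives oxygen = 24.

2 to 24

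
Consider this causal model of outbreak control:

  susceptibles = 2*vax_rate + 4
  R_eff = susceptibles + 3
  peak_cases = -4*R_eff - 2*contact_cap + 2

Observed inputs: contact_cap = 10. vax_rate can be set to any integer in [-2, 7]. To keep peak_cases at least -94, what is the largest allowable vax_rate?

Substituting into the R_eff equation gives R_eff = 2*vax_rate + 7.
peak_cases becomes -8*vax_rate - 46.
Require -8*vax_rate - 46 ≥ -94, so vax_rate ≤ 6.
The largest integer in [-2, 7] satisfying this is 6.

vax_rate = 6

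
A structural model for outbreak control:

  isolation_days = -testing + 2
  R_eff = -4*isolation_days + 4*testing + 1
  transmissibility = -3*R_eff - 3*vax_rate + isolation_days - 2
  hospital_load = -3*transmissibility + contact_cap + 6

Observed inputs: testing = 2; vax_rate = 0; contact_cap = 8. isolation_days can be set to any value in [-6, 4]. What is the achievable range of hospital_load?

Intervening on isolation_days fixes its value directly, overriding its dependence on testing.
Substituting into the R_eff equation gives R_eff = -4*isolation_days + 9.
Substituting into the transmissibility equation gives transmissibility = 13*isolation_days - 29.
hospital_load becomes -39*isolation_days + 101.
Linear in isolation_days, so extremes are at the endpoints: isolation_days = -6 gives hospital_load = 335; isolation_days = 4 gives hospital_load = -55.

-55 to 335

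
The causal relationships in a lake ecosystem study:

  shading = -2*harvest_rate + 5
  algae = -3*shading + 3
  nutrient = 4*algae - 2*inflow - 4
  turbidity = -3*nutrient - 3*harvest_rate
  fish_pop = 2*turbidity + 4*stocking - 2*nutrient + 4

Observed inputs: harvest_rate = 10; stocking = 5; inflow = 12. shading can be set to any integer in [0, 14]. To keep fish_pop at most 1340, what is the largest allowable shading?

Intervening on shading fixes its value directly, overriding its dependence on harvest_rate.
Substituting into the nutrient equation gives nutrient = -12*shading - 16.
So turbidity = 36*shading + 18.
This gives fish_pop = 96*shading + 92.
Require 96*shading + 92 ≤ 1340, so shading ≤ 13.
The largest integer in [0, 14] satisfying this is 13.

shading = 13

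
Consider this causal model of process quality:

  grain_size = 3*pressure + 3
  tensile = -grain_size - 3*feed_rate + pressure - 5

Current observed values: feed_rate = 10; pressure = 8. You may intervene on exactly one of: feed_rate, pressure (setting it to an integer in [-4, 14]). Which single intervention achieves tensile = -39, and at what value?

Intervening on feed_rate: with other inputs at their observed values, tensile = -3*feed_rate - 24. Solving for -39 gives feed_rate = 5, within [-4, 14].
Intervening on pressure: tensile = -2*pressure - 38. Reaching -39 requires pressure = 1/2, not an integer.

set feed_rate = 5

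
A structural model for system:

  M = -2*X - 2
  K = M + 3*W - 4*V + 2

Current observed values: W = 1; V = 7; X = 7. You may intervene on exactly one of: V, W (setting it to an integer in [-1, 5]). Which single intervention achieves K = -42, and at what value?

set W = 0

Intervening on V: K = -4*V - 11. Reaching -42 requires V = 31/4, not an integer.
Intervening on W: with other inputs at their observed values, K = 3*W - 42. Solving for -42 gives W = 0, within [-1, 5].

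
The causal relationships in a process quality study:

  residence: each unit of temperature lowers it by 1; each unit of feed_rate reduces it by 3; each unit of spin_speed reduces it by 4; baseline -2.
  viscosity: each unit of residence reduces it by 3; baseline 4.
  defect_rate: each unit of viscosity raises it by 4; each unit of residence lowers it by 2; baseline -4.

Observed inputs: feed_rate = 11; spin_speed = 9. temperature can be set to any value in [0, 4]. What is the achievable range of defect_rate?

1006 to 1062

Substituting into the residence equation gives residence = -temperature - 71.
So viscosity = 3*temperature + 217.
Substituting into the defect_rate equation gives defect_rate = 14*temperature + 1006.
Linear in temperature, so extremes are at the endpoints: temperature = 0 gives defect_rate = 1006; temperature = 4 gives defect_rate = 1062.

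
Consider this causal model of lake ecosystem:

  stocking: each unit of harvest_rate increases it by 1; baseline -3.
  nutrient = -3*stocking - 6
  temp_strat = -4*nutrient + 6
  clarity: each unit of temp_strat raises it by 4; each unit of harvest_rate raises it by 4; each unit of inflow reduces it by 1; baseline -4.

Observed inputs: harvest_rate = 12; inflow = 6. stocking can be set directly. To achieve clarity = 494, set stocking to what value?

stocking = 7

Intervening on stocking fixes its value directly, overriding its dependence on harvest_rate.
Substituting into the temp_strat equation gives temp_strat = 12*stocking + 30.
clarity becomes 48*stocking + 158.
Solve 48*stocking + 158 = 494: stocking = (494 - 158) / 48 = 7.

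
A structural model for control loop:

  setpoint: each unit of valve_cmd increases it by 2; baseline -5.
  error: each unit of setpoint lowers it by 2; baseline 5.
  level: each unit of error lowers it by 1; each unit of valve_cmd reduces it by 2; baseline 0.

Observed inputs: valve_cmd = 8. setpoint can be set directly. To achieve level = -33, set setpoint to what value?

Intervening on setpoint fixes its value directly, overriding its dependence on valve_cmd.
Substituting into the level equation gives level = 2*setpoint - 21.
Solve 2*setpoint - 21 = -33: setpoint = (-33 + 21) / 2 = -6.

setpoint = -6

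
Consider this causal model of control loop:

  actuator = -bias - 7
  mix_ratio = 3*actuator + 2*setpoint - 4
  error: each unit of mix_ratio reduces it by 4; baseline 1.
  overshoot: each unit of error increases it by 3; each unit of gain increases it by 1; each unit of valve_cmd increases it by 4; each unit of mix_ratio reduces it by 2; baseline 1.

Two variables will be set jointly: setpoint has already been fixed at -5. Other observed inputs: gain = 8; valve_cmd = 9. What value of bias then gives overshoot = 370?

With setpoint held at -5:
Substituting into the mix_ratio equation gives mix_ratio = -3*bias - 35.
This gives error = 12*bias + 141.
This gives overshoot = 42*bias + 538.
Solve 42*bias + 538 = 370: bias = (370 - 538) / 42 = -4.

bias = -4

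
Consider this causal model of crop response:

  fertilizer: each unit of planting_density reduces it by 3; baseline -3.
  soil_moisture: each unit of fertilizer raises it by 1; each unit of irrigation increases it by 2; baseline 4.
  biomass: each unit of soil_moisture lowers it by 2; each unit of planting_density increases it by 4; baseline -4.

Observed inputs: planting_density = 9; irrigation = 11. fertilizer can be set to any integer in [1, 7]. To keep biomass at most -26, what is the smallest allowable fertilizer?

Intervening on fertilizer fixes its value directly, overriding its dependence on planting_density.
Substituting into the soil_moisture equation gives soil_moisture = fertilizer + 26.
biomass becomes -2*fertilizer - 20.
Require -2*fertilizer - 20 ≤ -26, so fertilizer ≥ 3.
The smallest integer in [1, 7] satisfying this is 3.

fertilizer = 3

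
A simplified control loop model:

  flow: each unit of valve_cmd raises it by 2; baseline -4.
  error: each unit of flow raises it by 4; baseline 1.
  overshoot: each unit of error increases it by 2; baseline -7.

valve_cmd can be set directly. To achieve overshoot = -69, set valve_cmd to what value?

Substituting into the error equation gives error = 8*valve_cmd - 15.
Substituting into the overshoot equation gives overshoot = 16*valve_cmd - 37.
Solve 16*valve_cmd - 37 = -69: valve_cmd = (-69 + 37) / 16 = -2.

valve_cmd = -2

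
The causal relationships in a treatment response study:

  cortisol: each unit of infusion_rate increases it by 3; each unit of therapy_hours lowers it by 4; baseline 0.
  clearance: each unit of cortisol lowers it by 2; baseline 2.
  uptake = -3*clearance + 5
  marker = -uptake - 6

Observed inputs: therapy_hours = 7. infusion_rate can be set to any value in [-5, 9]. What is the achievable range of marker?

Substituting into the cortisol equation gives cortisol = 3*infusion_rate - 28.
This gives clearance = -6*infusion_rate + 58.
This gives uptake = 18*infusion_rate - 169.
marker becomes -18*infusion_rate + 163.
Linear in infusion_rate, so extremes are at the endpoints: infusion_rate = -5 gives marker = 253; infusion_rate = 9 gives marker = 1.

1 to 253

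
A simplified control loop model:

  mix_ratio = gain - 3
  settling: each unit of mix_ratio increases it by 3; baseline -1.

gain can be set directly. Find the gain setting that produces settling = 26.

Substituting into the settling equation gives settling = 3*gain - 10.
Solve 3*gain - 10 = 26: gain = (26 + 10) / 3 = 12.

gain = 12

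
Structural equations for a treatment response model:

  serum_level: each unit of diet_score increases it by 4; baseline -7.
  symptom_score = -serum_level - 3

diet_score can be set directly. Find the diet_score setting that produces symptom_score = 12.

diet_score = -2

Substituting into the symptom_score equation gives symptom_score = -4*diet_score + 4.
Solve -4*diet_score + 4 = 12: diet_score = (12 - 4) / -4 = -2.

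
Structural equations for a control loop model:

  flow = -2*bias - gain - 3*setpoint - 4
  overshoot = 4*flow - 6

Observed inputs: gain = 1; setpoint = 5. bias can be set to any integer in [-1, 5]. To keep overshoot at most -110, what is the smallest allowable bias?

Substituting into the flow equation gives flow = -2*bias - 20.
This gives overshoot = -8*bias - 86.
Require -8*bias - 86 ≤ -110, so bias ≥ 3.
The smallest integer in [-1, 5] satisfying this is 3.

bias = 3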